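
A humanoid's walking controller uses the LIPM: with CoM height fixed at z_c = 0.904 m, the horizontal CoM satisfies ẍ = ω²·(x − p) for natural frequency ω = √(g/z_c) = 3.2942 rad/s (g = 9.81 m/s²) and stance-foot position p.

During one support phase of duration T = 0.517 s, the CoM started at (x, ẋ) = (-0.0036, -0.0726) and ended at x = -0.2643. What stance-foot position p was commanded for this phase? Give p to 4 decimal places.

p = 0.1065

ωT = 3.2942·0.517 = 1.703101; cosh(ωT) = 2.836534, sinh(ωT) = 2.654416
x(T) = p + (x₀−p)·cosh(ωT) + (ẋ₀/ω)·sinh(ωT) ⇒ p·(1 − cosh) = x(T) − x₀·cosh − (ẋ₀/ω)·sinh
numerator   = -0.2643 − (-0.0036)·2.836534 − (-0.0726/3.2942)·2.654416 = -0.195588
denominator = 1 − 2.836534 = -1.836534
p = -0.195588 / -1.836534 = 0.1065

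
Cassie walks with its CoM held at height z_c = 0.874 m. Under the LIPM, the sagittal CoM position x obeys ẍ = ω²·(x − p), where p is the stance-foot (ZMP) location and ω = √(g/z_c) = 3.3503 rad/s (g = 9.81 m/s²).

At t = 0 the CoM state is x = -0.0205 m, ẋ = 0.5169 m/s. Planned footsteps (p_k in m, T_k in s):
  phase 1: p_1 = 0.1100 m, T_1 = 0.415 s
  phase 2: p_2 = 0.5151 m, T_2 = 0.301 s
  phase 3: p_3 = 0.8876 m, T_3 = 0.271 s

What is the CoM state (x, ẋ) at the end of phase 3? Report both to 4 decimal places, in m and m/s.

x = -0.7363, ẋ = -4.7024

phase 1: p=0.1100, T=0.415, ωT=1.390374, cosh=2.132668, sinh=1.883686; start (x,ẋ)=(-0.020500, 0.516900) → end (x,ẋ)=(0.122311, 0.278802)
phase 2: p=0.5151, T=0.301, ωT=1.008440, cosh=1.553055, sinh=1.188267; start (x,ẋ)=(0.122311, 0.278802) → end (x,ẋ)=(0.003961, -1.130720)
phase 3: p=0.8876, T=0.271, ωT=0.907931, cosh=1.441273, sinh=1.037915; start (x,ẋ)=(0.003961, -1.130720) → end (x,ẋ)=(-0.736260, -4.702379)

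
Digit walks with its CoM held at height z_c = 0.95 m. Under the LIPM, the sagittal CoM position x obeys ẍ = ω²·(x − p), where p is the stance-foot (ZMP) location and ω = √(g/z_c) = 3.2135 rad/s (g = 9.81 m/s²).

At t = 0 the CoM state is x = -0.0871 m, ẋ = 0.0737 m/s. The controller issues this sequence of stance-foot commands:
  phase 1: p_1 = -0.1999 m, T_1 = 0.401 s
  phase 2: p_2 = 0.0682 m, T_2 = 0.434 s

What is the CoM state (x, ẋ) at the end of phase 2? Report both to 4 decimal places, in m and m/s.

phase 1: p=-0.1999, T=0.401, ωT=1.288614, cosh=1.951703, sinh=1.676050; start (x,ẋ)=(-0.087100, 0.073700) → end (x,ẋ)=(0.058691, 0.751380)
phase 2: p=0.0682, T=0.434, ωT=1.394659, cosh=2.140758, sinh=1.892841; start (x,ẋ)=(0.058691, 0.751380) → end (x,ẋ)=(0.490428, 1.550686)

x = 0.4904, ẋ = 1.5507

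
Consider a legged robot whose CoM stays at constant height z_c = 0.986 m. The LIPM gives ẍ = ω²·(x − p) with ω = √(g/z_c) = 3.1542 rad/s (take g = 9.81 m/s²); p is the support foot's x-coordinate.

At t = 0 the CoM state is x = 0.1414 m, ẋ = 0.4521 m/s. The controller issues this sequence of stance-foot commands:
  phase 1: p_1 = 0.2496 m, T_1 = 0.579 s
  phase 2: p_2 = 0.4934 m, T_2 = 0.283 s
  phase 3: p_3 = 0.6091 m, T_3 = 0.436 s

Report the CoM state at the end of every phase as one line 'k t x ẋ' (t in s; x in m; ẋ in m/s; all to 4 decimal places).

phase 1: p=0.2496, T=0.579, ωT=1.826282, cosh=3.185881, sinh=3.024870; start (x,ẋ)=(0.141400, 0.452100) → end (x,ẋ)=(0.338450, 0.407996)
phase 2: p=0.4934, T=0.283, ωT=0.892639, cosh=1.425569, sinh=1.015995; start (x,ẋ)=(0.338450, 0.407996) → end (x,ẋ)=(0.403928, 0.085067)
phase 3: p=0.6091, T=0.436, ωT=1.375231, cosh=2.104386, sinh=1.851605; start (x,ẋ)=(0.403928, 0.085067) → end (x,ẋ)=(0.227275, -1.019261)

1 0.5790 0.3385 0.4080
2 0.8620 0.4039 0.0851
3 1.2980 0.2273 -1.0193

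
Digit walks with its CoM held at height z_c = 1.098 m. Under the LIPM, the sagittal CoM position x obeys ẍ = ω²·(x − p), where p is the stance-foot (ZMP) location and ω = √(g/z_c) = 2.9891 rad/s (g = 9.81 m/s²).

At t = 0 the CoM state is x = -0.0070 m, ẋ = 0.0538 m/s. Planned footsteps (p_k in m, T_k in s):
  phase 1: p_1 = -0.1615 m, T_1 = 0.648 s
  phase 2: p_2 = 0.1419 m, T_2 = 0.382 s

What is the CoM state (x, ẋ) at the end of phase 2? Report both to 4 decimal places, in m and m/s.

x = 1.4958, ẋ = 4.3176

phase 1: p=-0.1615, T=0.648, ωT=1.936937, cosh=3.540806, sinh=3.396661; start (x,ẋ)=(-0.007000, 0.053800) → end (x,ẋ)=(0.446690, 1.759128)
phase 2: p=0.1419, T=0.382, ωT=1.141836, cosh=1.725874, sinh=1.406641; start (x,ẋ)=(0.446690, 1.759128) → end (x,ẋ)=(1.495758, 4.317550)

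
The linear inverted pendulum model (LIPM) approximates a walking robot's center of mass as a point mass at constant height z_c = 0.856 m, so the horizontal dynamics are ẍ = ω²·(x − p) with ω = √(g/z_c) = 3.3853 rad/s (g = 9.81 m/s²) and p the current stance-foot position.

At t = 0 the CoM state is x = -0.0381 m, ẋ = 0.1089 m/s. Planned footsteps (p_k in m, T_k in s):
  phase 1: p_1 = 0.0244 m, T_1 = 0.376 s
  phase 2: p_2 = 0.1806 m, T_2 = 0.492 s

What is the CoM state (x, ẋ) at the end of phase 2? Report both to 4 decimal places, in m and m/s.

x = -0.5361, ẋ = -2.3094

phase 1: p=0.0244, T=0.376, ωT=1.272873, cosh=1.925561, sinh=1.645535; start (x,ẋ)=(-0.038100, 0.108900) → end (x,ẋ)=(-0.043013, -0.138471)
phase 2: p=0.1806, T=0.492, ωT=1.665568, cosh=2.738879, sinh=2.549795; start (x,ẋ)=(-0.043013, -0.138471) → end (x,ẋ)=(-0.536145, -2.309444)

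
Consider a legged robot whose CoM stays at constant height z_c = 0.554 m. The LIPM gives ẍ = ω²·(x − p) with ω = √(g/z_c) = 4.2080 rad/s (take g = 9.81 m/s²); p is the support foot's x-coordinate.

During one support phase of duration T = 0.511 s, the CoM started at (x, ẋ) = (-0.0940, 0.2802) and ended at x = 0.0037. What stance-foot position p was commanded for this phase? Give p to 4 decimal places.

p = -0.0390

ωT = 4.2080·0.511 = 2.150288; cosh(ωT) = 4.351891, sinh(ωT) = 4.235440
x(T) = p + (x₀−p)·cosh(ωT) + (ẋ₀/ω)·sinh(ωT) ⇒ p·(1 − cosh) = x(T) − x₀·cosh − (ẋ₀/ω)·sinh
numerator   = 0.0037 − (-0.0940)·4.351891 − (0.2802/4.2080)·4.235440 = 0.130751
denominator = 1 − 4.351891 = -3.351891
p = 0.130751 / -3.351891 = -0.0390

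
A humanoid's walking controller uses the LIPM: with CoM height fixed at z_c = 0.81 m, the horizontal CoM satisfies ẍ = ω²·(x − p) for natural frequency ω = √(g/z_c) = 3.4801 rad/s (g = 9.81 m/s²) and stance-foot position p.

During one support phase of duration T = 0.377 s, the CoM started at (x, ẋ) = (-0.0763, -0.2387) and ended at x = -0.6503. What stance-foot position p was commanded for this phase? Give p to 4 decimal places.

ωT = 3.4801·0.377 = 1.311998; cosh(ωT) = 1.991433, sinh(ωT) = 1.722152
x(T) = p + (x₀−p)·cosh(ωT) + (ẋ₀/ω)·sinh(ωT) ⇒ p·(1 − cosh) = x(T) − x₀·cosh − (ẋ₀/ω)·sinh
numerator   = -0.6503 − (-0.0763)·1.991433 − (-0.2387/3.4801)·1.722152 = -0.380231
denominator = 1 − 1.991433 = -0.991433
p = -0.380231 / -0.991433 = 0.3835

p = 0.3835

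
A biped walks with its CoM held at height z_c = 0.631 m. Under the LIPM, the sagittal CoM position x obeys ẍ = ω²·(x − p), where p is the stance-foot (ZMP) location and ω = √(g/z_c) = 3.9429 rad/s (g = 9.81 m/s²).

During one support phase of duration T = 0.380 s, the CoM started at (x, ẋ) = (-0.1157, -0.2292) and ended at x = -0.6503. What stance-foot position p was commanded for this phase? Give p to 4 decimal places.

ωT = 3.9429·0.380 = 1.498302; cosh(ωT) = 2.348797, sinh(ωT) = 2.125288
x(T) = p + (x₀−p)·cosh(ωT) + (ẋ₀/ω)·sinh(ωT) ⇒ p·(1 − cosh) = x(T) − x₀·cosh − (ẋ₀/ω)·sinh
numerator   = -0.6503 − (-0.1157)·2.348797 − (-0.2292/3.9429)·2.125288 = -0.255002
denominator = 1 − 2.348797 = -1.348797
p = -0.255002 / -1.348797 = 0.1891

p = 0.1891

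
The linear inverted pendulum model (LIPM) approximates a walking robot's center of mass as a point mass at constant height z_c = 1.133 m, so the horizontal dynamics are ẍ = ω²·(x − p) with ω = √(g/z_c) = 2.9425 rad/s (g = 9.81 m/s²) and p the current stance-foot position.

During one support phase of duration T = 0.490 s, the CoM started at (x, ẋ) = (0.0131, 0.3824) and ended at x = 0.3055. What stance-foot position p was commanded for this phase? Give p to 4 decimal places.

ωT = 2.9425·0.490 = 1.441825; cosh(ωT) = 2.232451, sinh(ωT) = 1.995955
x(T) = p + (x₀−p)·cosh(ωT) + (ẋ₀/ω)·sinh(ωT) ⇒ p·(1 − cosh) = x(T) − x₀·cosh − (ẋ₀/ω)·sinh
numerator   = 0.3055 − (0.0131)·2.232451 − (0.3824/2.9425)·1.995955 = 0.016866
denominator = 1 − 2.232451 = -1.232451
p = 0.016866 / -1.232451 = -0.0137

p = -0.0137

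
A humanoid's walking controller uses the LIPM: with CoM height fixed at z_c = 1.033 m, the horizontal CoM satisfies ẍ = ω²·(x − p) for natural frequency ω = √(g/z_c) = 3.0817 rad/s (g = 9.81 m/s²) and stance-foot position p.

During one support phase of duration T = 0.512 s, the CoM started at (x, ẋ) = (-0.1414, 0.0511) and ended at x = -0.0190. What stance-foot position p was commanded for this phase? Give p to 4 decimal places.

p = -0.1964

ωT = 3.0817·0.512 = 1.577830; cosh(ωT) = 2.525428, sinh(ωT) = 2.319006
x(T) = p + (x₀−p)·cosh(ωT) + (ẋ₀/ω)·sinh(ωT) ⇒ p·(1 − cosh) = x(T) − x₀·cosh − (ẋ₀/ω)·sinh
numerator   = -0.0190 − (-0.1414)·2.525428 − (0.0511/3.0817)·2.319006 = 0.299642
denominator = 1 − 2.525428 = -1.525428
p = 0.299642 / -1.525428 = -0.1964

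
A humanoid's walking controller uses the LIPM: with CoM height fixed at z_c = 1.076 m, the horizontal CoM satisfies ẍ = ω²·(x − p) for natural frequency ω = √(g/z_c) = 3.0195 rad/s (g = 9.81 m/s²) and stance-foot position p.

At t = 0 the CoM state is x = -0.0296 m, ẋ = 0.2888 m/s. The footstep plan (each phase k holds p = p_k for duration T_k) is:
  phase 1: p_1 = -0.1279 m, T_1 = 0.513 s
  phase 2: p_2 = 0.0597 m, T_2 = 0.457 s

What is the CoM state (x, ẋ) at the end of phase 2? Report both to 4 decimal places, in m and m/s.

phase 1: p=-0.1279, T=0.513, ωT=1.549003, cosh=2.459619, sinh=2.247159; start (x,ẋ)=(-0.029600, 0.288800) → end (x,ẋ)=(0.328810, 1.377332)
phase 2: p=0.0597, T=0.457, ωT=1.379911, cosh=2.113075, sinh=1.861475; start (x,ẋ)=(0.328810, 1.377332) → end (x,ẋ)=(1.477454, 4.423000)

x = 1.4775, ẋ = 4.4230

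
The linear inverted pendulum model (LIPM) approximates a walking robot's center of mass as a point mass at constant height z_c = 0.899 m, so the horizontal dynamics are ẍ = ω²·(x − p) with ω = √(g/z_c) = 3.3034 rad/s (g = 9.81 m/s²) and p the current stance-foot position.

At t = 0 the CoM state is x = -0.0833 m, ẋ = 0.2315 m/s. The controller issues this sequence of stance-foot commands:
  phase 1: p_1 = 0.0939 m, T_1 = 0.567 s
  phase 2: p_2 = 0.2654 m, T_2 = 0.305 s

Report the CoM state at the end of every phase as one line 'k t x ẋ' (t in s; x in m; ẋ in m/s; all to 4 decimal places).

phase 1: p=0.0939, T=0.567, ωT=1.873028, cosh=3.330815, sinh=3.177157; start (x,ẋ)=(-0.083300, 0.231500) → end (x,ẋ)=(-0.273667, -1.088705)
phase 2: p=0.2654, T=0.305, ωT=1.007537, cosh=1.551982, sinh=1.186865; start (x,ẋ)=(-0.273667, -1.088705) → end (x,ẋ)=(-0.962379, -3.803166)

1 0.5670 -0.2737 -1.0887
2 0.8720 -0.9624 -3.8032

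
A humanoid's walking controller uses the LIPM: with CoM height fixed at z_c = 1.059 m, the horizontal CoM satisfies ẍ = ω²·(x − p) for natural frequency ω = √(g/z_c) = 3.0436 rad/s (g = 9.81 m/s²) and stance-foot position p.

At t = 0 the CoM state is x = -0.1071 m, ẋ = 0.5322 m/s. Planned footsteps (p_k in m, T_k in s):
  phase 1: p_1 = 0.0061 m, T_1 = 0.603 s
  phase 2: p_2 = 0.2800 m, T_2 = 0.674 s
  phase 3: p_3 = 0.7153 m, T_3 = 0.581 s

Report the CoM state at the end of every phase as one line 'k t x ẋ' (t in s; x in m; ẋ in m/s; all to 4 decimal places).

1 0.6030 0.1763 0.6580
2 1.2770 0.6970 1.3945
3 1.8580 1.9638 4.0473

phase 1: p=0.0061, T=0.603, ωT=1.835291, cosh=3.213262, sinh=3.053695; start (x,ẋ)=(-0.107100, 0.532200) → end (x,ẋ)=(0.176324, 0.657992)
phase 2: p=0.2800, T=0.674, ωT=2.051386, cosh=3.953617, sinh=3.825061; start (x,ẋ)=(0.176324, 0.657992) → end (x,ẋ)=(0.697039, 1.394455)
phase 3: p=0.7153, T=0.581, ωT=1.768332, cosh=3.015842, sinh=2.845225; start (x,ẋ)=(0.697039, 1.394455) → end (x,ẋ)=(1.963794, 4.047319)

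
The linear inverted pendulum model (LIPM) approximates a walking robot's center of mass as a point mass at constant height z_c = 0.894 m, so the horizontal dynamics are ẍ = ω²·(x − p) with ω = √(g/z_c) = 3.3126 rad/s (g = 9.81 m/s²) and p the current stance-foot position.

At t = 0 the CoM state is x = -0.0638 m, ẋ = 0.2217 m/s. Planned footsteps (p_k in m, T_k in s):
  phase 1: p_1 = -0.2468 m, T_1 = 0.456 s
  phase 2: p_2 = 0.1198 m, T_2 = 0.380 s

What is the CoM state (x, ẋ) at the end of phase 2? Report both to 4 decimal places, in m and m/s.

phase 1: p=-0.2468, T=0.456, ωT=1.510546, cosh=2.374995, sinh=2.154206; start (x,ẋ)=(-0.063800, 0.221700) → end (x,ẋ)=(0.331997, 1.832429)
phase 2: p=0.1198, T=0.380, ωT=1.258788, cosh=1.902575, sinh=1.618577; start (x,ẋ)=(0.331997, 1.832429) → end (x,ẋ)=(1.418868, 4.624069)

x = 1.4189, ẋ = 4.6241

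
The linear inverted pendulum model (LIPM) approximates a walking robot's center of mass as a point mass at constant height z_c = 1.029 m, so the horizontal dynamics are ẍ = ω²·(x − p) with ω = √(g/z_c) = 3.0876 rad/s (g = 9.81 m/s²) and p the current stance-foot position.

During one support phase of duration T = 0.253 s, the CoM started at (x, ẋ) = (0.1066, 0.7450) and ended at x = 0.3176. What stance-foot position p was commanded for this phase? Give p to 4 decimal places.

ωT = 3.0876·0.253 = 0.781163; cosh(ωT) = 1.320942, sinh(ωT) = 0.863069
x(T) = p + (x₀−p)·cosh(ωT) + (ẋ₀/ω)·sinh(ωT) ⇒ p·(1 − cosh) = x(T) − x₀·cosh − (ẋ₀/ω)·sinh
numerator   = 0.3176 − (0.1066)·1.320942 − (0.7450/3.0876)·0.863069 = -0.031460
denominator = 1 − 1.320942 = -0.320942
p = -0.031460 / -0.320942 = 0.0980

p = 0.0980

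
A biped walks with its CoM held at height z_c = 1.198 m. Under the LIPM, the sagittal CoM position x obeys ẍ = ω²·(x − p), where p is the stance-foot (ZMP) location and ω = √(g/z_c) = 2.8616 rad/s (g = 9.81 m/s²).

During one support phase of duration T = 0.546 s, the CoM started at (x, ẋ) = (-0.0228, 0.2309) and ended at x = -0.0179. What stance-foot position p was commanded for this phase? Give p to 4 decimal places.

p = 0.0974

ωT = 2.8616·0.546 = 1.562434; cosh(ωT) = 2.490021, sinh(ωT) = 2.280396
x(T) = p + (x₀−p)·cosh(ωT) + (ẋ₀/ω)·sinh(ωT) ⇒ p·(1 − cosh) = x(T) − x₀·cosh − (ẋ₀/ω)·sinh
numerator   = -0.0179 − (-0.0228)·2.490021 − (0.2309/2.8616)·2.280396 = -0.145131
denominator = 1 − 2.490021 = -1.490021
p = -0.145131 / -1.490021 = 0.0974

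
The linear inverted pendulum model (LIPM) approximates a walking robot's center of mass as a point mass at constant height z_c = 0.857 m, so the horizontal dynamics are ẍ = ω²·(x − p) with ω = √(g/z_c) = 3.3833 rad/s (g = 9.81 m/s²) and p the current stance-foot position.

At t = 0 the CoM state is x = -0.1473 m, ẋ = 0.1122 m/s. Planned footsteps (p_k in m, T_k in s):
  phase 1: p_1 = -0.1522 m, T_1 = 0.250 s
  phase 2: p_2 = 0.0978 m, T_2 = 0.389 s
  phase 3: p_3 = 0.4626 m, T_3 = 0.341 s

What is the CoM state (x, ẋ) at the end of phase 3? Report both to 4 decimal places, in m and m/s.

phase 1: p=-0.1522, T=0.250, ωT=0.845825, cosh=1.379551, sinh=0.950348; start (x,ẋ)=(-0.147300, 0.112200) → end (x,ẋ)=(-0.113924, 0.170541)
phase 2: p=0.0978, T=0.389, ωT=1.316104, cosh=1.998521, sinh=1.730343; start (x,ẋ)=(-0.113924, 0.170541) → end (x,ẋ)=(-0.238114, -0.898660)
phase 3: p=0.4626, T=0.341, ωT=1.153705, cosh=1.742691, sinh=1.427225; start (x,ẋ)=(-0.238114, -0.898660) → end (x,ẋ)=(-1.137623, -4.949647)

x = -1.1376, ẋ = -4.9496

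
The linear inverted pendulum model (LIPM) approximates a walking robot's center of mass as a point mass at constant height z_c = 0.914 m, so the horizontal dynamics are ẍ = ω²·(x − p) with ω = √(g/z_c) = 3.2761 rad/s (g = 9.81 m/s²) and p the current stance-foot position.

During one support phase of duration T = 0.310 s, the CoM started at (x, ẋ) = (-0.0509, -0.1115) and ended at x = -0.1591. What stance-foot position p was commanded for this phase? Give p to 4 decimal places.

p = 0.0691

ωT = 3.2761·0.310 = 1.015591; cosh(ωT) = 1.561591, sinh(ωT) = 1.199403
x(T) = p + (x₀−p)·cosh(ωT) + (ẋ₀/ω)·sinh(ωT) ⇒ p·(1 − cosh) = x(T) − x₀·cosh − (ẋ₀/ω)·sinh
numerator   = -0.1591 − (-0.0509)·1.561591 − (-0.1115/3.2761)·1.199403 = -0.038794
denominator = 1 − 1.561591 = -0.561591
p = -0.038794 / -0.561591 = 0.0691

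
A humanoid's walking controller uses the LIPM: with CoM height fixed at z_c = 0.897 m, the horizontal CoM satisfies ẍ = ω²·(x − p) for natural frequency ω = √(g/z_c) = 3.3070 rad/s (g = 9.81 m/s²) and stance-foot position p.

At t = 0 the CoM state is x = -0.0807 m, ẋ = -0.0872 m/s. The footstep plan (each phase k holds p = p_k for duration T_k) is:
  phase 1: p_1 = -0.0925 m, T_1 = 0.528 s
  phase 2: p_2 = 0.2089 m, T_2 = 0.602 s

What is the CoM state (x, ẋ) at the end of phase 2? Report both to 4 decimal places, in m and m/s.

x = -1.2203, ẋ = -4.5932

phase 1: p=-0.0925, T=0.528, ωT=1.746096, cosh=2.953317, sinh=2.778863; start (x,ẋ)=(-0.080700, -0.087200) → end (x,ẋ)=(-0.130925, -0.149091)
phase 2: p=0.2089, T=0.602, ωT=1.990814, cosh=3.729038, sinh=3.592453; start (x,ẋ)=(-0.130925, -0.149091) → end (x,ẋ)=(-1.220279, -4.593166)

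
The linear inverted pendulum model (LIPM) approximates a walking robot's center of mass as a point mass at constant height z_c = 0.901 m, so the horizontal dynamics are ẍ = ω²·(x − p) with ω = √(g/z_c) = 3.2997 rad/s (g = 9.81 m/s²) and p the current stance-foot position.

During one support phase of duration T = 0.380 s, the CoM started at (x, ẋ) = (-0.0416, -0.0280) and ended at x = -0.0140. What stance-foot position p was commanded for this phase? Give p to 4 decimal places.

p = -0.0877

ωT = 3.2997·0.380 = 1.253886; cosh(ωT) = 1.894663, sinh(ωT) = 1.609270
x(T) = p + (x₀−p)·cosh(ωT) + (ẋ₀/ω)·sinh(ωT) ⇒ p·(1 − cosh) = x(T) − x₀·cosh − (ẋ₀/ω)·sinh
numerator   = -0.0140 − (-0.0416)·1.894663 − (-0.0280/3.2997)·1.609270 = 0.078474
denominator = 1 − 1.894663 = -0.894663
p = 0.078474 / -0.894663 = -0.0877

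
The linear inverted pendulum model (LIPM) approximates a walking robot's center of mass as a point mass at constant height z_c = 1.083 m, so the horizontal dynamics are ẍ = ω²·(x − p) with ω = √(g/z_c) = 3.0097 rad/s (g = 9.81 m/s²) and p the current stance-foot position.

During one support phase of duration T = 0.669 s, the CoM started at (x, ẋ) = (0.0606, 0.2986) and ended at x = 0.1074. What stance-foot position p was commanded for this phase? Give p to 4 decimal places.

p = 0.1737

ωT = 3.0097·0.669 = 2.013489; cosh(ωT) = 3.811463, sinh(ωT) = 3.677941
x(T) = p + (x₀−p)·cosh(ωT) + (ẋ₀/ω)·sinh(ωT) ⇒ p·(1 − cosh) = x(T) − x₀·cosh − (ẋ₀/ω)·sinh
numerator   = 0.1074 − (0.0606)·3.811463 − (0.2986/3.0097)·3.677941 = -0.488473
denominator = 1 − 3.811463 = -2.811463
p = -0.488473 / -2.811463 = 0.1737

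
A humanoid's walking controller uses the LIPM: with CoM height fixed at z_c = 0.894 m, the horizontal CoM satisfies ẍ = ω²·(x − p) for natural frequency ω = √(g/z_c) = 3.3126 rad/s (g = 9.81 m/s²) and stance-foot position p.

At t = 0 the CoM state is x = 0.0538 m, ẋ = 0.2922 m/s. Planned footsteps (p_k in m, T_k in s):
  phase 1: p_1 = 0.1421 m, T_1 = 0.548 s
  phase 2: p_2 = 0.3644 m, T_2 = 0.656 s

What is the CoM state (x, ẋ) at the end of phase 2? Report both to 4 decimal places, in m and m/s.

phase 1: p=0.1421, T=0.548, ωT=1.815305, cosh=3.152868, sinh=2.990080; start (x,ẋ)=(0.053800, 0.292200) → end (x,ẋ)=(0.127453, 0.046662)
phase 2: p=0.3644, T=0.656, ωT=2.173066, cosh=4.449501, sinh=4.335673; start (x,ẋ)=(0.127453, 0.046662) → end (x,ẋ)=(-0.628824, -3.195498)

x = -0.6288, ẋ = -3.1955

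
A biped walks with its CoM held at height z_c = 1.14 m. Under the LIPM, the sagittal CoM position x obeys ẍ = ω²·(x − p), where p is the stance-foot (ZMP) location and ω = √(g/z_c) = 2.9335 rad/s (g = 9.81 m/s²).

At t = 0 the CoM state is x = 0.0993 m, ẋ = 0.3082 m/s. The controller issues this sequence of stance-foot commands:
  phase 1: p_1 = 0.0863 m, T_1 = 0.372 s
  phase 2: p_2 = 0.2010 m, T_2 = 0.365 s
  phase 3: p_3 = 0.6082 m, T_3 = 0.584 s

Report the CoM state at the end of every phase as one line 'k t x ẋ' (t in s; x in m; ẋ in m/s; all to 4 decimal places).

1 0.3720 0.2466 0.5610
2 0.7370 0.5216 1.0869
3 1.3210 1.3544 2.4308

phase 1: p=0.0863, T=0.372, ωT=1.091262, cosh=1.656911, sinh=1.321119; start (x,ẋ)=(0.099300, 0.308200) → end (x,ẋ)=(0.246640, 0.561042)
phase 2: p=0.2010, T=0.365, ωT=1.070728, cosh=1.630130, sinh=1.287371; start (x,ẋ)=(0.246640, 0.561042) → end (x,ẋ)=(0.521612, 1.086928)
phase 3: p=0.6082, T=0.584, ωT=1.713164, cosh=2.863389, sinh=2.683094; start (x,ẋ)=(0.521612, 1.086928) → end (x,ẋ)=(1.354413, 2.430779)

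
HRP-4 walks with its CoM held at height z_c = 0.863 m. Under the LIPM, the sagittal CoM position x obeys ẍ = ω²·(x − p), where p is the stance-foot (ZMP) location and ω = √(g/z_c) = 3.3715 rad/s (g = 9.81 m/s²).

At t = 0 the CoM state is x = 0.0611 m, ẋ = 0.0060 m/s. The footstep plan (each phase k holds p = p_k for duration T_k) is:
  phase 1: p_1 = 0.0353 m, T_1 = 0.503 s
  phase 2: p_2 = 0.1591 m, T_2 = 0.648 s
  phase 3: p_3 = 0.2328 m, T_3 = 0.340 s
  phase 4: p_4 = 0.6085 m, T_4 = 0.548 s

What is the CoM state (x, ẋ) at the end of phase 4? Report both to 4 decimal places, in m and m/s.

x = 1.0044, ẋ = 1.5492

phase 1: p=0.0353, T=0.503, ωT=1.695865, cosh=2.817399, sinh=2.633958; start (x,ẋ)=(0.061100, 0.006000) → end (x,ẋ)=(0.112676, 0.246018)
phase 2: p=0.1591, T=0.648, ωT=2.184732, cosh=4.500387, sinh=4.387879; start (x,ẋ)=(0.112676, 0.246018) → end (x,ẋ)=(0.270359, 0.420399)
phase 3: p=0.2328, T=0.340, ωT=1.146310, cosh=1.732184, sinh=1.414377; start (x,ẋ)=(0.270359, 0.420399) → end (x,ẋ)=(0.474221, 0.907312)
phase 4: p=0.6085, T=0.548, ωT=1.847582, cosh=3.251039, sinh=3.093421; start (x,ẋ)=(0.474221, 0.907312) → end (x,ẋ)=(1.004431, 1.549246)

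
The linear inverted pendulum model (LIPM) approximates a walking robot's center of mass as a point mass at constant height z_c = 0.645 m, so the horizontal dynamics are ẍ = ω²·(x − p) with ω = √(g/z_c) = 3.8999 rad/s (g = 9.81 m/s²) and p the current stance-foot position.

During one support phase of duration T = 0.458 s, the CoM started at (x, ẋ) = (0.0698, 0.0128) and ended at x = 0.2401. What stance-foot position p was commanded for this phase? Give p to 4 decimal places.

ωT = 3.8999·0.458 = 1.786154; cosh(ωT) = 3.067033, sinh(ωT) = 2.899429
x(T) = p + (x₀−p)·cosh(ωT) + (ẋ₀/ω)·sinh(ωT) ⇒ p·(1 − cosh) = x(T) − x₀·cosh − (ẋ₀/ω)·sinh
numerator   = 0.2401 − (0.0698)·3.067033 − (0.0128/3.8999)·2.899429 = 0.016505
denominator = 1 − 3.067033 = -2.067033
p = 0.016505 / -2.067033 = -0.0080

p = -0.0080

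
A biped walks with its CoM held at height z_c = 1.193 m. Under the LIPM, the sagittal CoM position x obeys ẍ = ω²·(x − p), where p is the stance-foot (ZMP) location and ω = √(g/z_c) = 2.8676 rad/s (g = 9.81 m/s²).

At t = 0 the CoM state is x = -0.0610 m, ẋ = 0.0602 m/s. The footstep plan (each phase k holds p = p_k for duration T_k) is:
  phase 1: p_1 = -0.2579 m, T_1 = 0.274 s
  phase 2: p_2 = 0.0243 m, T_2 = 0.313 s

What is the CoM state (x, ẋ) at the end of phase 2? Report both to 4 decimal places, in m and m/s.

phase 1: p=-0.2579, T=0.274, ωT=0.785722, cosh=1.324891, sinh=0.869100; start (x,ẋ)=(-0.061000, 0.060200) → end (x,ẋ)=(0.021216, 0.570479)
phase 2: p=0.0243, T=0.313, ωT=0.897559, cosh=1.430585, sinh=1.023021; start (x,ẋ)=(0.021216, 0.570479) → end (x,ẋ)=(0.223408, 0.807072)

x = 0.2234, ẋ = 0.8071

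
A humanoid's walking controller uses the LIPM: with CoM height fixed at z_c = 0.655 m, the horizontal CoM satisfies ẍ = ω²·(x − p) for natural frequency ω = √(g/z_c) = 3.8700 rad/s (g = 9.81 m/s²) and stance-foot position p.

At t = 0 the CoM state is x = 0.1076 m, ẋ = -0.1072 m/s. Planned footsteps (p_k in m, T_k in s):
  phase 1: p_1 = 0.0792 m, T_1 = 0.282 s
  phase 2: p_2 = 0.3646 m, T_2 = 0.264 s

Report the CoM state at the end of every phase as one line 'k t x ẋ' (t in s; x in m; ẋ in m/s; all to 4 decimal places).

1 0.2820 0.0897 -0.0324
2 0.5460 -0.0769 -1.3372

phase 1: p=0.0792, T=0.282, ωT=1.091340, cosh=1.657014, sinh=1.321248; start (x,ẋ)=(0.107600, -0.107200) → end (x,ẋ)=(0.089660, -0.032416)
phase 2: p=0.3646, T=0.264, ωT=1.021680, cosh=1.568924, sinh=1.208934; start (x,ẋ)=(0.089660, -0.032416) → end (x,ẋ)=(-0.076886, -1.337184)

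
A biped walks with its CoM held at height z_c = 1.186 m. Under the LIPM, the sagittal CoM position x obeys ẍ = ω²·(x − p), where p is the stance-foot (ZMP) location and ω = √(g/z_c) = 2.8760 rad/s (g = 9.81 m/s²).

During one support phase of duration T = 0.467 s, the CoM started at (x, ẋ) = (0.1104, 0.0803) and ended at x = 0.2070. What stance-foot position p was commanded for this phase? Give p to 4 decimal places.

ωT = 2.8760·0.467 = 1.343092; cosh(ωT) = 2.045954, sinh(ωT) = 1.784916
x(T) = p + (x₀−p)·cosh(ωT) + (ẋ₀/ω)·sinh(ωT) ⇒ p·(1 − cosh) = x(T) − x₀·cosh − (ẋ₀/ω)·sinh
numerator   = 0.2070 − (0.1104)·2.045954 − (0.0803/2.8760)·1.784916 = -0.068709
denominator = 1 − 2.045954 = -1.045954
p = -0.068709 / -1.045954 = 0.0657

p = 0.0657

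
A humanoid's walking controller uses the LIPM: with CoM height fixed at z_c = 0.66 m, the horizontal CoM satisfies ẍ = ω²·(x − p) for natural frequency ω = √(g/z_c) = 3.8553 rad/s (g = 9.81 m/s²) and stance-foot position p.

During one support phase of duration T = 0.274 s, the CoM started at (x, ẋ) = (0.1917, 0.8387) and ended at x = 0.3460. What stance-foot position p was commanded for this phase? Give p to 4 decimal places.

ωT = 3.8553·0.274 = 1.056352; cosh(ωT) = 1.611792, sinh(ωT) = 1.264070
x(T) = p + (x₀−p)·cosh(ωT) + (ẋ₀/ω)·sinh(ωT) ⇒ p·(1 − cosh) = x(T) − x₀·cosh − (ẋ₀/ω)·sinh
numerator   = 0.3460 − (0.1917)·1.611792 − (0.8387/3.8553)·1.264070 = -0.237972
denominator = 1 − 1.611792 = -0.611792
p = -0.237972 / -0.611792 = 0.3890

p = 0.3890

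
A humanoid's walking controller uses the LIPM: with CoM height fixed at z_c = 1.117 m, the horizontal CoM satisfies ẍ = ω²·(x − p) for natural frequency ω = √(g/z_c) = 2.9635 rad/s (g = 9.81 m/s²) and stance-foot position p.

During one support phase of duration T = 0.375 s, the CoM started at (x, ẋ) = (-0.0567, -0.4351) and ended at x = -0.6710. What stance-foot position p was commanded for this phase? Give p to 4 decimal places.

p = 0.5509

ωT = 2.9635·0.375 = 1.111312; cosh(ωT) = 1.683735, sinh(ωT) = 1.354608
x(T) = p + (x₀−p)·cosh(ωT) + (ẋ₀/ω)·sinh(ωT) ⇒ p·(1 − cosh) = x(T) − x₀·cosh − (ẋ₀/ω)·sinh
numerator   = -0.6710 − (-0.0567)·1.683735 − (-0.4351/2.9635)·1.354608 = -0.376649
denominator = 1 − 1.683735 = -0.683735
p = -0.376649 / -0.683735 = 0.5509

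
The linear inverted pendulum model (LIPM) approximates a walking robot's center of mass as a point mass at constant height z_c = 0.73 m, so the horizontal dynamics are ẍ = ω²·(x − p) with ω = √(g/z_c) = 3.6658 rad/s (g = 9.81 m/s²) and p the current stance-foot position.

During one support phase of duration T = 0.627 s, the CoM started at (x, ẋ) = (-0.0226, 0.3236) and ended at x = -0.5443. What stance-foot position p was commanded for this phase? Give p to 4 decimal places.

ωT = 3.6658·0.627 = 2.298457; cosh(ωT) = 5.029607, sinh(ωT) = 4.929193
x(T) = p + (x₀−p)·cosh(ωT) + (ẋ₀/ω)·sinh(ωT) ⇒ p·(1 − cosh) = x(T) − x₀·cosh − (ẋ₀/ω)·sinh
numerator   = -0.5443 − (-0.0226)·5.029607 − (0.3236/3.6658)·4.929193 = -0.865757
denominator = 1 − 5.029607 = -4.029607
p = -0.865757 / -4.029607 = 0.2148

p = 0.2148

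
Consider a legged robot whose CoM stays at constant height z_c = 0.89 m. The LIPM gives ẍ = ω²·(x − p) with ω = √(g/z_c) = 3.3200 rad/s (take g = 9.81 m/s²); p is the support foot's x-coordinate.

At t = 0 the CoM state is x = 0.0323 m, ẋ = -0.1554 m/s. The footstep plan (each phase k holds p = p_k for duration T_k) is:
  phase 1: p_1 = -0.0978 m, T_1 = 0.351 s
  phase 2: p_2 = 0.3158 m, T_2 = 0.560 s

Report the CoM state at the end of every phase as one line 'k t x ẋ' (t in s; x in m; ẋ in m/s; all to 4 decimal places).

phase 1: p=-0.0978, T=0.351, ωT=1.165320, cosh=1.759386, sinh=1.447563; start (x,ẋ)=(0.032300, -0.155400) → end (x,ẋ)=(0.063340, 0.351840)
phase 2: p=0.3158, T=0.560, ωT=1.859200, cosh=3.287199, sinh=3.131401; start (x,ẋ)=(0.063340, 0.351840) → end (x,ẋ)=(-0.182234, -1.468072)

1 0.3510 0.0633 0.3518
2 0.9110 -0.1822 -1.4681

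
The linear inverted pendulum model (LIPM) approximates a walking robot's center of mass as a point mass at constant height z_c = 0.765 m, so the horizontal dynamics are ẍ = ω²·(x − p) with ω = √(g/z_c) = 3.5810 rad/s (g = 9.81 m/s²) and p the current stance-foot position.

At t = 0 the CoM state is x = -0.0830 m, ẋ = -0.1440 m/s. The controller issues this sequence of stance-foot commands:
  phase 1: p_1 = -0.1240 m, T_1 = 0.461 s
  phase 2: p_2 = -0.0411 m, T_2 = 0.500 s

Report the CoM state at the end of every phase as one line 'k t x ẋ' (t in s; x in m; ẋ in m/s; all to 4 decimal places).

1 0.4610 -0.1142 -0.0206
2 0.9610 -0.2828 -0.8253

phase 1: p=-0.1240, T=0.461, ωT=1.650841, cosh=2.701625, sinh=2.509736; start (x,ẋ)=(-0.083000, -0.144000) → end (x,ẋ)=(-0.114155, -0.020552)
phase 2: p=-0.0411, T=0.500, ωT=1.790500, cosh=3.079662, sinh=2.912786; start (x,ẋ)=(-0.114155, -0.020552) → end (x,ẋ)=(-0.282803, -0.825312)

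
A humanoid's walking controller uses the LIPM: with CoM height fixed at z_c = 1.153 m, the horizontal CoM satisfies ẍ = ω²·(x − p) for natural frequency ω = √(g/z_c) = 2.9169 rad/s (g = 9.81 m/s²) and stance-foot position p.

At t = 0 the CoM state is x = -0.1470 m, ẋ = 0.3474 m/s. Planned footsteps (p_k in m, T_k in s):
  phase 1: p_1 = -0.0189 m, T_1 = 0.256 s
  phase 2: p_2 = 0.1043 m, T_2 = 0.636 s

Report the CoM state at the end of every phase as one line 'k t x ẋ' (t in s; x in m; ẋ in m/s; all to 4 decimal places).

1 0.2560 -0.0870 0.1432
2 0.8920 -0.3690 -1.2709

phase 1: p=-0.0189, T=0.256, ωT=0.746726, cosh=1.291998, sinh=0.818083; start (x,ẋ)=(-0.147000, 0.347400) → end (x,ẋ)=(-0.086972, 0.143160)
phase 2: p=0.1043, T=0.636, ωT=1.855148, cosh=3.274538, sinh=3.118109; start (x,ẋ)=(-0.086972, 0.143160) → end (x,ẋ)=(-0.368993, -1.270879)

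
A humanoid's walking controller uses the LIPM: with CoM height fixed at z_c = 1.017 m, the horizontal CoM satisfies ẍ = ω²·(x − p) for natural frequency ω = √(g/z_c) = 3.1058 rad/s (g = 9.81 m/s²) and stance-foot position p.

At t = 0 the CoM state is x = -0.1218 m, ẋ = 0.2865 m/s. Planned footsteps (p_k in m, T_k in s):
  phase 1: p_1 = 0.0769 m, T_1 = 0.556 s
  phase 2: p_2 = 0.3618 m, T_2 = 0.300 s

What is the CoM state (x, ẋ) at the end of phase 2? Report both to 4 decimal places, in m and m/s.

phase 1: p=0.0769, T=0.556, ωT=1.726825, cosh=2.900310, sinh=2.722462; start (x,ẋ)=(-0.121800, 0.286500) → end (x,ẋ)=(-0.248253, -0.849154)
phase 2: p=0.3618, T=0.300, ωT=0.931740, cosh=1.466395, sinh=1.072528; start (x,ẋ)=(-0.248253, -0.849154) → end (x,ẋ)=(-0.826018, -3.277317)

x = -0.8260, ẋ = -3.2773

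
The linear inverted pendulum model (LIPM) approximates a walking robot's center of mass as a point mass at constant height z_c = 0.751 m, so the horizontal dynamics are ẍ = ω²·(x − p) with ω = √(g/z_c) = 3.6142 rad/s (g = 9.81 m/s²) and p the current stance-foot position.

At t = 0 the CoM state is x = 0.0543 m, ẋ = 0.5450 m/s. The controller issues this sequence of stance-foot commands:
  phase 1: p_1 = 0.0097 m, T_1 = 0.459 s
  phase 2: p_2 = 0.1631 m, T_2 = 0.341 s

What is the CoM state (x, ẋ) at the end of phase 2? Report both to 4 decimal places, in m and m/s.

phase 1: p=0.0097, T=0.459, ωT=1.658918, cosh=2.721984, sinh=2.531639; start (x,ẋ)=(0.054300, 0.545000) → end (x,ẋ)=(0.512857, 1.891564)
phase 2: p=0.1631, T=0.341, ωT=1.232442, cosh=1.860587, sinh=1.569008; start (x,ẋ)=(0.512857, 1.891564) → end (x,ẋ)=(1.635025, 5.502788)

x = 1.6350, ẋ = 5.5028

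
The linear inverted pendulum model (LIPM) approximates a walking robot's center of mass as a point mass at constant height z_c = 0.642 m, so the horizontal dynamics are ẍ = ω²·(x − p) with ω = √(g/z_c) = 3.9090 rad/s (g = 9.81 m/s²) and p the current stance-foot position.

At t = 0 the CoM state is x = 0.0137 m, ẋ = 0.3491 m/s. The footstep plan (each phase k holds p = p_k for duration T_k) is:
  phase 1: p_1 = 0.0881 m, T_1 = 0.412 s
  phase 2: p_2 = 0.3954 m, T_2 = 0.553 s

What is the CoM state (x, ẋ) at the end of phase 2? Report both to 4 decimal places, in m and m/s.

x = -0.6347, ẋ = -3.8736

phase 1: p=0.0881, T=0.412, ωT=1.610508, cosh=2.602570, sinh=2.402784; start (x,ẋ)=(0.013700, 0.349100) → end (x,ẋ)=(0.109054, 0.209756)
phase 2: p=0.3954, T=0.553, ωT=2.161677, cosh=4.400412, sinh=4.285280; start (x,ẋ)=(0.109054, 0.209756) → end (x,ẋ)=(-0.634695, -3.873620)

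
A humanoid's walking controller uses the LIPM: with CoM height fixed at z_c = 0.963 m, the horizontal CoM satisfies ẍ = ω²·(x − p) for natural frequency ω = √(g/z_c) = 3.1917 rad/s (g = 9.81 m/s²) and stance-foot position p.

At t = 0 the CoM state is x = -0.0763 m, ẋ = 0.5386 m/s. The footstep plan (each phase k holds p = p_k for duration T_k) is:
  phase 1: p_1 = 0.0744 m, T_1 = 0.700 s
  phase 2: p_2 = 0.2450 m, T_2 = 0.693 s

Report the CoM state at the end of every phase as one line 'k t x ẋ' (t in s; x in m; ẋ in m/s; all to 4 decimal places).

1 0.7000 0.1416 0.3236
2 1.3930 0.2245 0.0062

phase 1: p=0.0744, T=0.700, ωT=2.234190, cosh=4.722997, sinh=4.615918; start (x,ẋ)=(-0.076300, 0.538600) → end (x,ẋ)=(0.141581, 0.323599)
phase 2: p=0.2450, T=0.693, ωT=2.211848, cosh=4.621038, sinh=4.511540; start (x,ẋ)=(0.141581, 0.323599) → end (x,ẋ)=(0.224514, 0.006192)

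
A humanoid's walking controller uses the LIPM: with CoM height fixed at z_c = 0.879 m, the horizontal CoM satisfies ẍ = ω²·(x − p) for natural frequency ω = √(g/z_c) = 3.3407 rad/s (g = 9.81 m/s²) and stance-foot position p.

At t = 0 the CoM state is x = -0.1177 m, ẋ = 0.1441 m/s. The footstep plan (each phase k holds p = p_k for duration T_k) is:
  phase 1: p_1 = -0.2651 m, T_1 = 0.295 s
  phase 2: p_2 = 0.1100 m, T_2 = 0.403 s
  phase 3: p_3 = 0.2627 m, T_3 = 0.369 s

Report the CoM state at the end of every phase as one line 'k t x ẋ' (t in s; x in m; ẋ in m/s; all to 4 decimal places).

1 0.2950 0.0096 0.7877
2 0.6980 0.3264 1.0151
3 1.0670 0.8582 2.2232

phase 1: p=-0.2651, T=0.295, ωT=0.985506, cosh=1.526209, sinh=1.152959; start (x,ẋ)=(-0.117700, 0.144100) → end (x,ẋ)=(0.009596, 0.787666)
phase 2: p=0.1100, T=0.403, ωT=1.346302, cosh=2.051694, sinh=1.791493; start (x,ẋ)=(0.009596, 0.787666) → end (x,ẋ)=(0.326397, 1.015146)
phase 3: p=0.2627, T=0.369, ωT=1.232718, cosh=1.861021, sinh=1.569521; start (x,ẋ)=(0.326397, 1.015146) → end (x,ẋ)=(0.858176, 2.223192)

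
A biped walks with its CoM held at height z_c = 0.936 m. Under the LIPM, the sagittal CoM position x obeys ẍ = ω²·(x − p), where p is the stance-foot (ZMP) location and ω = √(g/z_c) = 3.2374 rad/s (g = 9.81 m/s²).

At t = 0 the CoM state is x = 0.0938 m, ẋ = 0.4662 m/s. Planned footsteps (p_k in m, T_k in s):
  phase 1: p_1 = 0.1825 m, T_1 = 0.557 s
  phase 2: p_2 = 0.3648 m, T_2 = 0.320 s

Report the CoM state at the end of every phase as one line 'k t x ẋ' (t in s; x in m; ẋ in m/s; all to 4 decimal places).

phase 1: p=0.1825, T=0.557, ωT=1.803232, cosh=3.116998, sinh=2.952232; start (x,ẋ)=(0.093800, 0.466200) → end (x,ẋ)=(0.331157, 0.605389)
phase 2: p=0.3648, T=0.320, ωT=1.035968, cosh=1.586358, sinh=1.231475; start (x,ẋ)=(0.331157, 0.605389) → end (x,ẋ)=(0.541714, 0.826236)

1 0.5570 0.3312 0.6054
2 0.8770 0.5417 0.8262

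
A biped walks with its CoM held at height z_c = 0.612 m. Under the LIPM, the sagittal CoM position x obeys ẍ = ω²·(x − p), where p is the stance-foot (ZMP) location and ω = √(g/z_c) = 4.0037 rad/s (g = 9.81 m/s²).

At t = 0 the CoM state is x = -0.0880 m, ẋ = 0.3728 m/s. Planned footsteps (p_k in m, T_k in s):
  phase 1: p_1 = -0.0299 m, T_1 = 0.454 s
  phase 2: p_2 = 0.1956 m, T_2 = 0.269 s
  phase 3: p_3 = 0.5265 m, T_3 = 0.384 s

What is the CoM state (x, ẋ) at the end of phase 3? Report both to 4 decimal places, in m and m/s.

x = -0.3556, ẋ = -3.1736

phase 1: p=-0.0299, T=0.454, ωT=1.817680, cosh=3.159979, sinh=2.997576; start (x,ẋ)=(-0.088000, 0.372800) → end (x,ẋ)=(0.065621, 0.480759)
phase 2: p=0.1956, T=0.269, ωT=1.076995, cosh=1.638231, sinh=1.297614; start (x,ẋ)=(0.065621, 0.480759) → end (x,ẋ)=(0.138480, 0.112321)
phase 3: p=0.5265, T=0.384, ωT=1.537421, cosh=2.433755, sinh=2.218820; start (x,ẋ)=(0.138480, 0.112321) → end (x,ẋ)=(-0.355597, -3.173607)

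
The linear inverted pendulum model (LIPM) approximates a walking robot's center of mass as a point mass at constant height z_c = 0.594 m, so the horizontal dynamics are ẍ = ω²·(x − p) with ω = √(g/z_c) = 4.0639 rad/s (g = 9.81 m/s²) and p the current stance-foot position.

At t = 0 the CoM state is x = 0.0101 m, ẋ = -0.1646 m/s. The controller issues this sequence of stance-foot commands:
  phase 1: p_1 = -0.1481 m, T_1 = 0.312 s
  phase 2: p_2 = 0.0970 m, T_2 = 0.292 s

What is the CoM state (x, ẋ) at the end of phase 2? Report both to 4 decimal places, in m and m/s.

x = 0.3517, ẋ = 1.2699

phase 1: p=-0.1481, T=0.312, ωT=1.267937, cosh=1.917463, sinh=1.636051; start (x,ẋ)=(0.010100, -0.164600) → end (x,ẋ)=(0.088978, 0.736217)
phase 2: p=0.0970, T=0.292, ωT=1.186659, cosh=1.790678, sinh=1.485439; start (x,ẋ)=(0.088978, 0.736217) → end (x,ẋ)=(0.351737, 1.269900)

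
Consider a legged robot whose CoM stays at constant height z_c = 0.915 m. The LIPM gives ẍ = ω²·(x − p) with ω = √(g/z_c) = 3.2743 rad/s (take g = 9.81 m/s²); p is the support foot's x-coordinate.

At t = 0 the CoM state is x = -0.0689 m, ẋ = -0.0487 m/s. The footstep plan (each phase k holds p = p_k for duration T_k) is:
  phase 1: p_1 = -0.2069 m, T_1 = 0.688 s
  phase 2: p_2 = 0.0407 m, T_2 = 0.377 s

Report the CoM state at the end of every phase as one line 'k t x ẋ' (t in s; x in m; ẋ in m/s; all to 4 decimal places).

1 0.6880 0.3868 1.8914
2 1.0650 1.5942 5.3073

phase 1: p=-0.2069, T=0.688, ωT=2.252718, cosh=4.809338, sinh=4.704225; start (x,ẋ)=(-0.068900, -0.048700) → end (x,ẋ)=(0.386821, 1.891405)
phase 2: p=0.0407, T=0.377, ωT=1.234411, cosh=1.863680, sinh=1.572674; start (x,ẋ)=(0.386821, 1.891405) → end (x,ẋ)=(1.594216, 5.307291)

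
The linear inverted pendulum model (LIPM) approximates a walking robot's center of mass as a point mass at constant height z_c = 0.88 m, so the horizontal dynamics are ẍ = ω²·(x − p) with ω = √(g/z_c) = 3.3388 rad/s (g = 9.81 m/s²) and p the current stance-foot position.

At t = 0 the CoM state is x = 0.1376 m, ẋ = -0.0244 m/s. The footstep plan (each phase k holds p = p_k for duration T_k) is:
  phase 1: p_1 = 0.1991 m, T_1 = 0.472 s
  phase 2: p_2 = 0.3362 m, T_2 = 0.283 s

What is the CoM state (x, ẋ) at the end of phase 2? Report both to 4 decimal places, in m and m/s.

phase 1: p=0.1991, T=0.472, ωT=1.575914, cosh=2.520988, sinh=2.314169; start (x,ẋ)=(0.137600, -0.024400) → end (x,ẋ)=(0.027147, -0.536695)
phase 2: p=0.3362, T=0.283, ωT=0.944880, cosh=1.480616, sinh=1.091890; start (x,ẋ)=(0.027147, -0.536695) → end (x,ẋ)=(-0.296904, -1.921322)

x = -0.2969, ẋ = -1.9213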